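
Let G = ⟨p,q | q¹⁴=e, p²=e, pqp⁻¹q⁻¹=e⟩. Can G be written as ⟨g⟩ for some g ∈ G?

|G| = 28, but the maximum element order in G is 14 < 28. No single element generates all of G, so G is not cyclic.

Answer: No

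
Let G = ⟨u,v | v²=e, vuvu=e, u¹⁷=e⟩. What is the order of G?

Enumerate words in the generators, reducing via the relations: the distinct elements are
  {e, u, v, uv, u², u³, u⁴, u⁵, u⁶, u⁷, u⁸, u⁹, u²v, u³v, u¹², u¹³, u¹¹, u¹⁰, u¹⁴, u¹⁵, u¹⁶, u⁴v, u⁵v, u⁶v, u⁷v, u⁸v, u⁹v, u¹²v, u¹³v, u¹¹v, u¹⁰v, u¹⁴v, u¹⁵v, u¹⁶v}.
No further products give new elements, so |G| = 34.

Answer: 34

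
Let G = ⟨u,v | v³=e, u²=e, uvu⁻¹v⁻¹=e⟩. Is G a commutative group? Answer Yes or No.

Each pair of generators commutes: u·v = uv = v·u. Since the generators pairwise commute, every element of G commutes with every other, so G is abelian.

Answer: Yes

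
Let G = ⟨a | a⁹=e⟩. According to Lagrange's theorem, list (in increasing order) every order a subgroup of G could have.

|G| = 9 = 3². By Lagrange's theorem the order of any subgroup divides 9; the divisors of 9 are 1, 3, 9.

Answer: 1, 3, 9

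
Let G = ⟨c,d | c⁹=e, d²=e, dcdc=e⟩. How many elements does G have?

Enumerate words in the generators, reducing via the relations: the distinct elements are
  {c, d, e, cd, c², c³, c⁴, c⁵, c⁶, c⁷, c⁸, c²d, c³d, c⁴d, c⁵d, c⁶d, c⁷d, c⁸d}.
No further products give new elements, so |G| = 18.

Answer: 18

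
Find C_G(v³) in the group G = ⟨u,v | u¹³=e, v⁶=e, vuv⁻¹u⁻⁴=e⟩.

⟨v³⟩ ⊆ C_G(v³) since powers of v³ commute with v³; so |C_G(v³)| ≥ |⟨v³⟩| = 2.
By orbit–stabilizer, |C_G(v³)| = |G| / |conj. class of v³| = 78 / 13 = 6.
The 6 elements commuting with v³ are {e, v, v², v³, v⁴, v⁵}.

Answer: {e, v, v², v³, v⁴, v⁵}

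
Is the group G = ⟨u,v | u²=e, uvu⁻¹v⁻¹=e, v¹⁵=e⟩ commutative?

Each pair of generators commutes: u·v = uv = v·u. Since the generators pairwise commute, every element of G commutes with every other, so G is abelian.

Answer: Yes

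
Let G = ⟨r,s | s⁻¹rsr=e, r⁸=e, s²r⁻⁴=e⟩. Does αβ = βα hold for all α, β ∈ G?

r·s = rs but s·r = r³s⁻¹, so r·s ≠ s·r and G is not abelian.

Answer: No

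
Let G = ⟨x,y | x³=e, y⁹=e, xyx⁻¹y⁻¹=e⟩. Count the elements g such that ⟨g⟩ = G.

⟨g⟩ = G would require ord(g) = |G| = 27, but the maximum element order in G is 9 < 27. So G is not cyclic and no single element generates it: the count is 0.

Answer: 0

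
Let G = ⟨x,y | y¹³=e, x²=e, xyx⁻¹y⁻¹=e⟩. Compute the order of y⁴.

Compute successive powers until reaching e:
  (y⁴)¹ = y⁴, (y⁴)² = y⁸, (y⁴)³ = y¹², (y⁴)⁴ = y³, (y⁴)⁵ = y⁷, (y⁴)⁶ = y¹¹, (y⁴)⁷ = y², (y⁴)⁸ = y⁶, (y⁴)⁹ = y¹⁰, (y⁴)¹⁰ = y, (y⁴)¹¹ = y⁵, (y⁴)¹² = y⁹, (y⁴)¹³ = e.
The smallest positive k with (y⁴)ᵏ = e is 13.

Answer: 13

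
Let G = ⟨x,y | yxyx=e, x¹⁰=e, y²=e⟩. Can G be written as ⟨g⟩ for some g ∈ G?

Every cyclic group is abelian. But x·y = xy while y·x = x⁹y, so x·y ≠ y·x and G is not abelian. Hence G is not cyclic.

Answer: No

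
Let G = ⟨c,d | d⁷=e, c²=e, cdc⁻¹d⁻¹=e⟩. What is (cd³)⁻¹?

The order of (cd³) is 14 (smallest k with (cd³)ᵏ = e), so (cd³)⁻¹ = (cd³)¹³ = cd⁴.
Check: (cd³) · (cd⁴) → (cd³) · c = d³;   (d³) · d⁴ = e, giving e as required.

Answer: cd⁴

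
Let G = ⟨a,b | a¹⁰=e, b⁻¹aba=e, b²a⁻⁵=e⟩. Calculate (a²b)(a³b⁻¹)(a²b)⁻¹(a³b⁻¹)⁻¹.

[(a²b), (a³b⁻¹)] = (a²b)·(a³b⁻¹)·(a²b)⁻¹·(a³b⁻¹)⁻¹.
  (a²b) · (a³b⁻¹) = a⁹
  (a⁹) · (a²b⁻¹) = ab⁻¹
  (ab⁻¹) · (a³b) = a⁸

Answer: a⁸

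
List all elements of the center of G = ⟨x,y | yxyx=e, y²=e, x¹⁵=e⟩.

An element z ∈ Z(G) iff z commutes with every generator.
For example e is central: e·x = x = x·e; e·y = y = y·e.
Whereas x ∉ Z(G) since x·y = xy ≠ x¹⁴y = y·x.
Checking each of the 30 elements this way gives Z(G) = {e}, of order 1.

Answer: {e}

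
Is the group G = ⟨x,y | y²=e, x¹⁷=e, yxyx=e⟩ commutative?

x·y = xy but y·x = x¹⁶y, so x·y ≠ y·x and G is not abelian.

Answer: No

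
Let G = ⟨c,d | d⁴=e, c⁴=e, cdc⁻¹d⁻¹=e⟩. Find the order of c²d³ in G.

Compute successive powers until reaching e:
  (c²d³)¹ = c²d³, (c²d³)² = d², (c²d³)³ = c²d, (c²d³)⁴ = e.
The smallest positive k with (c²d³)ᵏ = e is 4.

Answer: 4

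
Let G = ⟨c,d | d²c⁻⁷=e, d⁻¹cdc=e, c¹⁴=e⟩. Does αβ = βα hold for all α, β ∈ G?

c·d = cd but d·c = c⁶d⁻¹, so c·d ≠ d·c and G is not abelian.

Answer: No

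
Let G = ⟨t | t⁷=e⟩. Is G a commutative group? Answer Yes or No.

G has a single generator, so G is cyclic and hence abelian.

Answer: Yes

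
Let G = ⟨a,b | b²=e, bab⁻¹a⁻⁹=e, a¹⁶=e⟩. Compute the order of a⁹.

Compute successive powers until reaching e:
  (a⁹)¹ = a⁹, (a⁹)² = a², (a⁹)³ = a¹¹, (a⁹)⁴ = a⁴, (a⁹)⁵ = a¹³, (a⁹)⁶ = a⁶, (a⁹)⁷ = a¹⁵, (a⁹)⁸ = a⁸, (a⁹)⁹ = a, (a⁹)¹⁰ = a¹⁰, (a⁹)¹¹ = a³, (a⁹)¹² = a¹², (a⁹)¹³ = a⁵, (a⁹)¹⁴ = a¹⁴, (a⁹)¹⁵ = a⁷, (a⁹)¹⁶ = e.
The smallest positive k with (a⁹)ᵏ = e is 16.

Answer: 16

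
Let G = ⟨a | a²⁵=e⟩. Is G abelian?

G has a single generator, so G is cyclic and hence abelian.

Answer: Yes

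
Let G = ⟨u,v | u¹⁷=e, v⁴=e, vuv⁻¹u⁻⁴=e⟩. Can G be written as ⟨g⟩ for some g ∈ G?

Every cyclic group is abelian. But u·v = uv while v·u = u⁴v, so u·v ≠ v·u and G is not abelian. Hence G is not cyclic.

Answer: No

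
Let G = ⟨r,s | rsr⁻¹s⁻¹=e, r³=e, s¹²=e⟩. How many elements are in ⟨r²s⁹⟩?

|⟨r²s⁹⟩| equals the order of r²s⁹. Compute successive powers until reaching e:
  (r²s⁹)¹ = r²s⁹, (r²s⁹)² = rs⁶, (r²s⁹)³ = s³, (r²s⁹)⁴ = r², (r²s⁹)⁵ = rs⁹, (r²s⁹)⁶ = s⁶, (r²s⁹)⁷ = r²s³, (r²s⁹)⁸ = r, (r²s⁹)⁹ = s⁹, (r²s⁹)¹⁰ = r²s⁶, (r²s⁹)¹¹ = rs³, (r²s⁹)¹² = e.
The smallest positive k with (r²s⁹)ᵏ = e is 12, so |⟨r²s⁹⟩| = 12.

Answer: 12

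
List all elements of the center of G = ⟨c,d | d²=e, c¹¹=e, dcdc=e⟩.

An element z ∈ Z(G) iff z commutes with every generator.
For example e is central: e·c = c = c·e; e·d = d = d·e.
Whereas c ∉ Z(G) since c·d = cd ≠ c¹⁰d = d·c.
Checking each of the 22 elements this way gives Z(G) = {e}, of order 1.

Answer: {e}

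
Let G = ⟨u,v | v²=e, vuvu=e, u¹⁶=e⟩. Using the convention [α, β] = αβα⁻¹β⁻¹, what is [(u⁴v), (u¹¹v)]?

[(u⁴v), (u¹¹v)] = (u⁴v)·(u¹¹v)·(u⁴v)⁻¹·(u¹¹v)⁻¹.
  (u⁴v) · (u¹¹v) = u⁹
  (u⁹) · (u⁴v) = u¹³v
  (u¹³v) · (u¹¹v) = u²

Answer: u²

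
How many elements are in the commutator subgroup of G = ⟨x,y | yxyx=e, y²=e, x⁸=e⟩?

G' = [G, G] is generated by all commutators. The generator-pair commutators are: [x, y] = x².
The subgroup they normally generate is {e, x², x⁴, x⁶}, of order 4.
Check: |G/G'| = 16/4 = 4 is the order of the abelianisation.

Answer: 4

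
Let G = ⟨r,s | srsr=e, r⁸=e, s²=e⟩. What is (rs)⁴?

Compute successive powers of (rs), reducing at each step:
  (rs)²: (rs) · r = s;   s · s = e
  (rs)³: e · r = r;   r · s = rs
  (rs)⁴: (rs) · r = s;   s · s = e

Answer: e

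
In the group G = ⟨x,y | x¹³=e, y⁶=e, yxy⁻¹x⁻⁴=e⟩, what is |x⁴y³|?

Compute successive powers until reaching e:
  (x⁴y³)¹ = x⁴y³, (x⁴y³)² = e.
The smallest positive k with (x⁴y³)ᵏ = e is 2.

Answer: 2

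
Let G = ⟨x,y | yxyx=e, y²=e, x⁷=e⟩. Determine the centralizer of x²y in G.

⟨x²y⟩ ⊆ C_G(x²y) since powers of x²y commute with x²y; so |C_G(x²y)| ≥ |⟨x²y⟩| = 2.
By orbit–stabilizer, |C_G(x²y)| = |G| / |conj. class of x²y| = 14 / 7 = 2.
The 2 elements commuting with x²y are {e, x²y}.

Answer: {e, x²y}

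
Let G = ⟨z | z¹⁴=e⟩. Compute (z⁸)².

Compute successive powers of (z⁸), reducing at each step:
  (z⁸)²: (z⁸) · z⁸ = z²

Answer: z²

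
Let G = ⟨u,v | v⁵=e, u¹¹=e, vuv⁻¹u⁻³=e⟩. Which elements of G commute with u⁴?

⟨u⁴⟩ ⊆ C_G(u⁴) since powers of u⁴ commute with u⁴; so |C_G(u⁴)| ≥ |⟨u⁴⟩| = 11.
By orbit–stabilizer, |C_G(u⁴)| = |G| / |conj. class of u⁴| = 55 / 5 = 11.
The 11 elements commuting with u⁴ are {e, u, u², u³, u⁴, u⁵, u⁶, u⁷, u⁸, u⁹, u¹⁰}.

Answer: {e, u, u², u³, u⁴, u⁵, u⁶, u⁷, u⁸, u⁹, u¹⁰}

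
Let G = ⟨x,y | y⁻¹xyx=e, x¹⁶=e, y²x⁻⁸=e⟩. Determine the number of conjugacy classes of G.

The conjugacy classes (representative and size) are:
  [e] (size 1), [x] (size 2), [x¹⁴] (size 2), [x³] (size 2), [x¹²] (size 2), [x⁵] (size 2), [x¹⁰] (size 2), [x⁷] (size 2), [x⁸] (size 1), [x⁶y] (size 8), [x³y⁻¹] (size 8).
Class equation: 1 + 2 + 2 + 2 + 2 + 2 + 2 + 2 + 1 + 8 + 8 = 32 = |G|. So G has 11 conjugacy classes.

Answer: 11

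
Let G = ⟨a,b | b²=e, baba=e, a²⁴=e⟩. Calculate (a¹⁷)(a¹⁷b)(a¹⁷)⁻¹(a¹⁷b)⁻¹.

[(a¹⁷), (a¹⁷b)] = (a¹⁷)·(a¹⁷b)·(a¹⁷)⁻¹·(a¹⁷b)⁻¹.
  (a¹⁷) · (a¹⁷b) = a¹⁰b
  (a¹⁰b) · (a⁷) = a³b
  (a³b) · (a¹⁷b) = a¹⁰

Answer: a¹⁰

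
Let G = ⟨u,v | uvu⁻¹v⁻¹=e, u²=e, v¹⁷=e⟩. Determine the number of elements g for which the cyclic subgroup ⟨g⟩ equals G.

G is cyclic of order 34. An element generates G iff its order is 34, and a cyclic group of order 34 has exactly φ(34) = 16 such elements.

Answer: 16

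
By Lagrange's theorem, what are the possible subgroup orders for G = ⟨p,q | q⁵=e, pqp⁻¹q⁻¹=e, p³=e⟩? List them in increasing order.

|G| = 15 = 3 · 5. By Lagrange's theorem the order of any subgroup divides 15; the divisors of 15 are 1, 3, 5, 15.

Answer: 1, 3, 5, 15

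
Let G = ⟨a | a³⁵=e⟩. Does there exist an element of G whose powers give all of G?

|G| = 35. The element a has order 35 (its powers give 35 distinct elements), so ⟨a⟩ = G and G is cyclic.

Answer: Yes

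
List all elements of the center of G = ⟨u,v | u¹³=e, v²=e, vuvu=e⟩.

An element z ∈ Z(G) iff z commutes with every generator.
For example e is central: e·u = u = u·e; e·v = v = v·e.
Whereas u ∉ Z(G) since u·v = uv ≠ u¹²v = v·u.
Checking each of the 26 elements this way gives Z(G) = {e}, of order 1.

Answer: {e}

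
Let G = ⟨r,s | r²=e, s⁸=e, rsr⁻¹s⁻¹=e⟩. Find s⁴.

Compute successive powers of s, reducing at each step:
  s²: s · s = s²
  s³: (s²) · s = s³
  s⁴: (s³) · s = s⁴

Answer: s⁴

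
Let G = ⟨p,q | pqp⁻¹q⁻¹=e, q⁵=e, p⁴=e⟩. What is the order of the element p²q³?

Compute successive powers until reaching e:
  (p²q³)¹ = p²q³, (p²q³)² = q, (p²q³)³ = p²q⁴, (p²q³)⁴ = q², (p²q³)⁵ = p², (p²q³)⁶ = q³, (p²q³)⁷ = p²q, (p²q³)⁸ = q⁴, (p²q³)⁹ = p²q², (p²q³)¹⁰ = e.
The smallest positive k with (p²q³)ᵏ = e is 10.

Answer: 10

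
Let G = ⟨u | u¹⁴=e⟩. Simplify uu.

Compute u · u by multiplying left to right and reducing via the relations at each step:
  u · u = u²

Answer: u²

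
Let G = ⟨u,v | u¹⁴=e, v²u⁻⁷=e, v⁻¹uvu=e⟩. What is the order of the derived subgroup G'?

G' = [G, G] is generated by all commutators. The generator-pair commutators are: [u, v] = u².
The subgroup they normally generate is {e, u², u⁴, u⁶, u⁸, u¹⁰, u¹²}, of order 7.
Check: |G/G'| = 28/7 = 4 is the order of the abelianisation.

Answer: 7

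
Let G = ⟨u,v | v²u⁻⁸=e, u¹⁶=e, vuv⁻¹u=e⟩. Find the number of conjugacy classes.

The conjugacy classes (representative and size) are:
  [e] (size 1), [u] (size 2), [u¹⁴] (size 2), [u¹³] (size 2), [u¹²] (size 2), [u⁵] (size 2), [u¹⁰] (size 2), [u⁷] (size 2), [u⁸] (size 1), [v⁻¹] (size 8), [u⁷v⁻¹] (size 8).
Class equation: 1 + 2 + 2 + 2 + 2 + 2 + 2 + 2 + 1 + 8 + 8 = 32 = |G|. So G has 11 conjugacy classes.

Answer: 11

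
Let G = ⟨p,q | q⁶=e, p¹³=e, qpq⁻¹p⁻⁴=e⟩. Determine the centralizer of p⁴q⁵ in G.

⟨p⁴q⁵⟩ ⊆ C_G(p⁴q⁵) since powers of p⁴q⁵ commute with p⁴q⁵; so |C_G(p⁴q⁵)| ≥ |⟨p⁴q⁵⟩| = 6.
By orbit–stabilizer, |C_G(p⁴q⁵)| = |G| / |conj. class of p⁴q⁵| = 78 / 13 = 6.
The 6 elements commuting with p⁴q⁵ are {e, p²q³, p⁴q⁵, p⁵q⁴, p¹⁰q, p¹¹q²}.

Answer: {e, p²q³, p⁴q⁵, p⁵q⁴, p¹⁰q, p¹¹q²}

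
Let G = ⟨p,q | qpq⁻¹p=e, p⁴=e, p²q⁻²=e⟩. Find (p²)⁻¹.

The order of (p²) is 2 (smallest k with (p²)ᵏ = e), so (p²)⁻¹ = (p²)¹ = p².
Check: (p²) · (p²) → (p²) · p² = e, giving e as required.

Answer: p²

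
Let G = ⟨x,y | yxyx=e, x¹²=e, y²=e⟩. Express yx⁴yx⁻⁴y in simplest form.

Multiply left to right, reducing at each step:
  y · x⁴ = x⁸y
  (x⁸y) · y = x⁸
  (x⁸) · x⁻⁴ = x⁴
  (x⁴) · y = x⁴y

Answer: x⁴y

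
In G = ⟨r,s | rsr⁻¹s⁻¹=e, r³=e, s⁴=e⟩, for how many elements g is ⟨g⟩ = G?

G is cyclic of order 12. An element generates G iff its order is 12, and a cyclic group of order 12 has exactly φ(12) = 4 such elements.

Answer: 4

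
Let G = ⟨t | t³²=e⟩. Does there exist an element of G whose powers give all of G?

|G| = 32. The element t has order 32 (its powers give 32 distinct elements), so ⟨t⟩ = G and G is cyclic.

Answer: Yes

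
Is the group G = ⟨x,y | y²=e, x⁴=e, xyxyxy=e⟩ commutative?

x·y = xy but y·x = yx, so x·y ≠ y·x and G is not abelian.

Answer: No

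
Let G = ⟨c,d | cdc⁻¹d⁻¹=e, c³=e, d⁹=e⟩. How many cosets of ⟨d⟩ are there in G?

First find ord(d) by computing successive powers:
  d¹ = d, d² = d², d³ = d³, d⁴ = d⁴, d⁵ = d⁵, d⁶ = d⁶, d⁷ = d⁷, d⁸ = d⁸, d⁹ = e.
So |⟨d⟩| = ord(d) = 9. With |G| = 27, by Lagrange [G : ⟨d⟩] = 27/9 = 3.

Answer: 3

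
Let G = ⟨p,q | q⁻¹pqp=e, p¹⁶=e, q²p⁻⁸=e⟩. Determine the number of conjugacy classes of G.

The conjugacy classes (representative and size) are:
  [e] (size 1), [p] (size 2), [p¹⁴] (size 2), [p³] (size 2), [p¹²] (size 2), [p⁵] (size 2), [p¹⁰] (size 2), [p⁷] (size 2), [p⁸] (size 1), [p⁶q] (size 8), [p³q⁻¹] (size 8).
Class equation: 1 + 2 + 2 + 2 + 2 + 2 + 2 + 2 + 1 + 8 + 8 = 32 = |G|. So G has 11 conjugacy classes.

Answer: 11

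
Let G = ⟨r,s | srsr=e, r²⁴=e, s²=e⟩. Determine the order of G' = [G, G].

G' = [G, G] is generated by all commutators. The generator-pair commutators are: [r, s] = r².
The subgroup they normally generate is {e, r², r⁴, r⁶, r⁸, r¹⁰, r¹², r¹⁴, r¹⁶, r¹⁸, r²⁰, r²²}, of order 12.
Check: |G/G'| = 48/12 = 4 is the order of the abelianisation.

Answer: 12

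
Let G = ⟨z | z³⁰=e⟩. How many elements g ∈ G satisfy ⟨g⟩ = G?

G is cyclic of order 30. An element generates G iff its order is 30, and a cyclic group of order 30 has exactly φ(30) = 8 such elements.

Answer: 8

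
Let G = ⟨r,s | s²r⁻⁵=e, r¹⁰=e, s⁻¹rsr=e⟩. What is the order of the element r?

Compute successive powers until reaching e:
  r¹ = r, r² = r², r³ = r³, r⁴ = r⁴, r⁵ = r⁵, r⁶ = r⁶, r⁷ = r⁷, r⁸ = r⁸, r⁹ = r⁹, r¹⁰ = e.
The smallest positive k with rᵏ = e is 10.

Answer: 10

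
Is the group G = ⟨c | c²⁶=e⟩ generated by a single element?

|G| = 26. The element c has order 26 (its powers give 26 distinct elements), so ⟨c⟩ = G and G is cyclic.

Answer: Yes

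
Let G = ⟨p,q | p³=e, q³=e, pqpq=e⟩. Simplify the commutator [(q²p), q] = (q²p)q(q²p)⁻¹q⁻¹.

[(q²p), q] = (q²p)·q·(q²p)⁻¹·q⁻¹.
  (q²p) · q = qp²
  (qp²) · (p²q) = p²
  (p²) · (q²) = p²q²

Answer: p²q²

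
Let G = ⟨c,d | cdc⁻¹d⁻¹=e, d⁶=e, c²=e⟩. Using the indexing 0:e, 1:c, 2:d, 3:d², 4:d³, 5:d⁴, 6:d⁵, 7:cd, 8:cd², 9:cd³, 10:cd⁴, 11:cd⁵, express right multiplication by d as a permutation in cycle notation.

(0 2 3 4 5 6)(1 7 8 9 10 11)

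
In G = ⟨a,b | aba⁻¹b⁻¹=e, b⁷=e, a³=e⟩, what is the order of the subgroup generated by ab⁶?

|⟨ab⁶⟩| equals the order of ab⁶. Compute successive powers until reaching e:
  (ab⁶)¹ = ab⁶, (ab⁶)² = a²b⁵, (ab⁶)³ = b⁴, (ab⁶)⁴ = ab³, (ab⁶)⁵ = a²b², (ab⁶)⁶ = b, (ab⁶)⁷ = a, (ab⁶)⁸ = a²b⁶, (ab⁶)⁹ = b⁵, (ab⁶)¹⁰ = ab⁴, (ab⁶)¹¹ = a²b³, (ab⁶)¹² = b², (ab⁶)¹³ = ab, (ab⁶)¹⁴ = a², (ab⁶)¹⁵ = b⁶, (ab⁶)¹⁶ = ab⁵, (ab⁶)¹⁷ = a²b⁴, (ab⁶)¹⁸ = b³, (ab⁶)¹⁹ = ab², (ab⁶)²⁰ = a²b, (ab⁶)²¹ = e.
The smallest positive k with (ab⁶)ᵏ = e is 21, so |⟨ab⁶⟩| = 21.

Answer: 21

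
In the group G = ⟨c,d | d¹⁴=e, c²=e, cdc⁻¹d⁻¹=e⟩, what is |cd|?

Compute successive powers until reaching e:
  (cd)¹ = cd, (cd)² = d², (cd)³ = cd³, (cd)⁴ = d⁴, (cd)⁵ = cd⁵, (cd)⁶ = d⁶, (cd)⁷ = cd⁷, (cd)⁸ = d⁸, (cd)⁹ = cd⁹, (cd)¹⁰ = d¹⁰, (cd)¹¹ = cd¹¹, (cd)¹² = d¹², (cd)¹³ = cd¹³, (cd)¹⁴ = e.
The smallest positive k with (cd)ᵏ = e is 14.

Answer: 14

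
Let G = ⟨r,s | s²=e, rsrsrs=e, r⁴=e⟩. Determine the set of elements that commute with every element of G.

An element z ∈ Z(G) iff z commutes with every generator.
For example e is central: e·r = r = r·e; e·s = s = s·e.
Whereas r ∉ Z(G) since r·s = rs ≠ sr = s·r.
Checking each of the 24 elements this way gives Z(G) = {e}, of order 1.

Answer: {e}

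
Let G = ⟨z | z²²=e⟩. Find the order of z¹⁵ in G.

Compute successive powers until reaching e:
  (z¹⁵)¹ = z¹⁵, (z¹⁵)² = z⁸, (z¹⁵)³ = z, (z¹⁵)⁴ = z¹⁶, (z¹⁵)⁵ = z⁹, (z¹⁵)⁶ = z², (z¹⁵)⁷ = z¹⁷, (z¹⁵)⁸ = z¹⁰, (z¹⁵)⁹ = z³, (z¹⁵)¹⁰ = z¹⁸, (z¹⁵)¹¹ = z¹¹, (z¹⁵)¹² = z⁴, (z¹⁵)¹³ = z¹⁹, (z¹⁵)¹⁴ = z¹², (z¹⁵)¹⁵ = z⁵, (z¹⁵)¹⁶ = z²⁰, (z¹⁵)¹⁷ = z¹³, (z¹⁵)¹⁸ = z⁶, (z¹⁵)¹⁹ = z²¹, (z¹⁵)²⁰ = z¹⁴, (z¹⁵)²¹ = z⁷, (z¹⁵)²² = e.
The smallest positive k with (z¹⁵)ᵏ = e is 22.

Answer: 22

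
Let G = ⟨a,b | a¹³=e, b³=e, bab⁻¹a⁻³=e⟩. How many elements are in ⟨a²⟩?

|⟨a²⟩| equals the order of a². Compute successive powers until reaching e:
  (a²)¹ = a², (a²)² = a⁴, (a²)³ = a⁶, (a²)⁴ = a⁸, (a²)⁵ = a¹⁰, (a²)⁶ = a¹², (a²)⁷ = a, (a²)⁸ = a³, (a²)⁹ = a⁵, (a²)¹⁰ = a⁷, (a²)¹¹ = a⁹, (a²)¹² = a¹¹, (a²)¹³ = e.
The smallest positive k with (a²)ᵏ = e is 13, so |⟨a²⟩| = 13.

Answer: 13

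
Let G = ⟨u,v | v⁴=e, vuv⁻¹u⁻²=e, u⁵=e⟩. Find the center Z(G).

An element z ∈ Z(G) iff z commutes with every generator.
For example e is central: e·u = u = u·e; e·v = v = v·e.
Whereas u ∉ Z(G) since u·v = uv ≠ u²v = v·u.
Checking each of the 20 elements this way gives Z(G) = {e}, of order 1.

Answer: {e}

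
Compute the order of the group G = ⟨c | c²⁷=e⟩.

G is generated by a single element, so G is cyclic. The relator gives c²⁷ = e and no smaller power is forced to be e, so the 27 powers {c, e, c², c³, c⁴, c⁵, c⁶, c⁷, c⁸, c⁹, c²², c²³, c²¹, c²⁰, c²⁴, c²⁵, c²⁶, c¹², c¹³, c¹¹, c¹⁰, c¹⁴, c¹⁵, c¹⁶, c¹⁷, c¹⁸, c¹⁹} are distinct. Hence |G| = 27.

Answer: 27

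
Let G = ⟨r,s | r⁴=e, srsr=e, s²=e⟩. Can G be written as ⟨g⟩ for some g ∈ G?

Every cyclic group is abelian. But r·s = rs while s·r = r³s, so r·s ≠ s·r and G is not abelian. Hence G is not cyclic.

Answer: No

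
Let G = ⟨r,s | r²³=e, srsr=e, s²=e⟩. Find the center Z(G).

An element z ∈ Z(G) iff z commutes with every generator.
For example e is central: e·r = r = r·e; e·s = s = s·e.
Whereas r ∉ Z(G) since r·s = rs ≠ r²²s = s·r.
Checking each of the 46 elements this way gives Z(G) = {e}, of order 1.

Answer: {e}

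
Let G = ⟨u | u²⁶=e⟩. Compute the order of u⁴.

Compute successive powers until reaching e:
  (u⁴)¹ = u⁴, (u⁴)² = u⁸, (u⁴)³ = u¹², (u⁴)⁴ = u¹⁶, (u⁴)⁵ = u²⁰, (u⁴)⁶ = u²⁴, (u⁴)⁷ = u², (u⁴)⁸ = u⁶, (u⁴)⁹ = u¹⁰, (u⁴)¹⁰ = u¹⁴, (u⁴)¹¹ = u¹⁸, (u⁴)¹² = u²², (u⁴)¹³ = e.
The smallest positive k with (u⁴)ᵏ = e is 13.

Answer: 13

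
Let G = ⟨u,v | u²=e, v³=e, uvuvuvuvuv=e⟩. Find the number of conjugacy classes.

The conjugacy classes (representative and size) are:
  [e] (size 1), [uvuv²uvuv²u] (size 15), [vuvuv²u] (size 20), [uv²uv²u] (size 12), [v²uvuv²] (size 12).
Class equation: 1 + 15 + 20 + 12 + 12 = 60 = |G|. So G has 5 conjugacy classes.

Answer: 5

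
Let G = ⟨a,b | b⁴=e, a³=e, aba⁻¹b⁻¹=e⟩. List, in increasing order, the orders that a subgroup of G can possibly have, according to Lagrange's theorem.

|G| = 12 = 2² · 3. By Lagrange's theorem the order of any subgroup divides 12; the divisors of 12 are 1, 2, 3, 4, 6, 12.

Answer: 1, 2, 3, 4, 6, 12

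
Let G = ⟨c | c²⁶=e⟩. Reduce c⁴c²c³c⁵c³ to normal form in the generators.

Multiply left to right, reducing at each step:
  (c⁴) · c² = c⁶
  (c⁶) · c³ = c⁹
  (c⁹) · c⁵ = c¹⁴
  (c¹⁴) · c³ = c¹⁷

Answer: c¹⁷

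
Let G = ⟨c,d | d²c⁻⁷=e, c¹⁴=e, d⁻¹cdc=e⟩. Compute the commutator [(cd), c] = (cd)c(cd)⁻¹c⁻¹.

[(cd), c] = (cd)·c·(cd)⁻¹·c⁻¹.
  (cd) · c = d
  d · (cd⁻¹) = c¹³
  (c¹³) · (c¹³) = c¹²

Answer: c¹²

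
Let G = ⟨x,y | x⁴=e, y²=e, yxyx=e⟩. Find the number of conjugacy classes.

The conjugacy classes (representative and size) are:
  [e] (size 1), [x] (size 2), [x²] (size 1), [x²y] (size 2), [x³y] (size 2).
Class equation: 1 + 2 + 1 + 2 + 2 = 8 = |G|. So G has 5 conjugacy classes.

Answer: 5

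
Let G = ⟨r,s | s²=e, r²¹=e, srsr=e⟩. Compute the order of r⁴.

Compute successive powers until reaching e:
  (r⁴)¹ = r⁴, (r⁴)² = r⁸, (r⁴)³ = r¹², (r⁴)⁴ = r¹⁶, (r⁴)⁵ = r²⁰, (r⁴)⁶ = r³, (r⁴)⁷ = r⁷, (r⁴)⁸ = r¹¹, (r⁴)⁹ = r¹⁵, (r⁴)¹⁰ = r¹⁹, (r⁴)¹¹ = r², (r⁴)¹² = r⁶, (r⁴)¹³ = r¹⁰, (r⁴)¹⁴ = r¹⁴, (r⁴)¹⁵ = r¹⁸, (r⁴)¹⁶ = r, (r⁴)¹⁷ = r⁵, (r⁴)¹⁸ = r⁹, (r⁴)¹⁹ = r¹³, (r⁴)²⁰ = r¹⁷, (r⁴)²¹ = e.
The smallest positive k with (r⁴)ᵏ = e is 21.

Answer: 21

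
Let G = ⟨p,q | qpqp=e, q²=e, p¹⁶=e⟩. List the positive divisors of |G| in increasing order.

|G| = 32 = 2⁵. By Lagrange's theorem the order of any subgroup divides 32; the divisors of 32 are 1, 2, 4, 8, 16, 32.

Answer: 1, 2, 4, 8, 16, 32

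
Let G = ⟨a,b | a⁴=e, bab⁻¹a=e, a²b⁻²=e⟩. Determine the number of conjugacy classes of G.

The conjugacy classes (representative and size) are:
  [e] (size 1), [a³] (size 2), [a²] (size 1), [b⁻¹] (size 2), [ab] (size 2).
Class equation: 1 + 2 + 1 + 2 + 2 = 8 = |G|. So G has 5 conjugacy classes.

Answer: 5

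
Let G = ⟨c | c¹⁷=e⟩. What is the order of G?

G is generated by a single element, so G is cyclic. The relator gives c¹⁷ = e and no smaller power is forced to be e, so the 17 powers {c, e, c², c³, c⁴, c⁵, c⁶, c⁷, c⁸, c⁹, c¹², c¹³, c¹¹, c¹⁰, c¹⁴, c¹⁵, c¹⁶} are distinct. Hence |G| = 17.

Answer: 17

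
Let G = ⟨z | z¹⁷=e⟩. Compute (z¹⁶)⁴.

Compute successive powers of (z¹⁶), reducing at each step:
  (z¹⁶)²: (z¹⁶) · z¹⁶ = z¹⁵
  (z¹⁶)³: (z¹⁵) · z¹⁶ = z¹⁴
  (z¹⁶)⁴: (z¹⁴) · z¹⁶ = z¹³

Answer: z¹³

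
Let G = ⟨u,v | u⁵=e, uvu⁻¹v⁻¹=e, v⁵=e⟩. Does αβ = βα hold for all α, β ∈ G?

Each pair of generators commutes: u·v = uv = v·u. Since the generators pairwise commute, every element of G commutes with every other, so G is abelian.

Answer: Yes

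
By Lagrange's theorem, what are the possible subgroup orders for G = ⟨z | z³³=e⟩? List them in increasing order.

|G| = 33 = 3 · 11. By Lagrange's theorem the order of any subgroup divides 33; the divisors of 33 are 1, 3, 11, 33.

Answer: 1, 3, 11, 33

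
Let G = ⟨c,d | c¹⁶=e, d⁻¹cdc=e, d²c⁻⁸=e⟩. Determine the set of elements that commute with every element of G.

An element z ∈ Z(G) iff z commutes with every generator.
For example c⁸ is central: (c⁸)·c = c⁹ = c·(c⁸); (c⁸)·d = d⁻¹ = d·(c⁸).
Whereas c ∉ Z(G) since c·d = cd ≠ c⁷d⁻¹ = d·c.
Checking each of the 32 elements this way gives Z(G) = {e, c⁸}, of order 2.

Answer: {e, c⁸}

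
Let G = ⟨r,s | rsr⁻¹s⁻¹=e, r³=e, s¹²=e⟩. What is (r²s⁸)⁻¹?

The order of (r²s⁸) is 3 (smallest k with (r²s⁸)ᵏ = e), so (r²s⁸)⁻¹ = (r²s⁸)² = rs⁴.
Check: (r²s⁸) · (rs⁴) → (r²s⁸) · r = s⁸;   (s⁸) · s⁴ = e, giving e as required.

Answer: rs⁴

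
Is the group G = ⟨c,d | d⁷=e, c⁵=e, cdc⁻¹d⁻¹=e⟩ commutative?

Each pair of generators commutes: c·d = cd = d·c. Since the generators pairwise commute, every element of G commutes with every other, so G is abelian.

Answer: Yes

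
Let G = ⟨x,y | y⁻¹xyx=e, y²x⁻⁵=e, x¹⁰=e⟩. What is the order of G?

Enumerate words in the generators, reducing via the relations: the distinct elements are
  {e, x, y, xy, x², x³, x⁴, x⁵, x⁶, x⁷, x⁸, x⁹, x²y, x³y, x⁴y, y⁻¹, xy⁻¹, x²y⁻¹, x³y⁻¹, x⁴y⁻¹}.
No further products give new elements, so |G| = 20.

Answer: 20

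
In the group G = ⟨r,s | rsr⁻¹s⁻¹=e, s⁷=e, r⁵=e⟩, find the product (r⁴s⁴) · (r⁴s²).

Compute (r⁴s⁴) · (r⁴s²) by multiplying left to right and reducing via the relations at each step:
  (r⁴s⁴) · r⁴ = r³s⁴
  (r³s⁴) · s² = r³s⁶

Answer: r³s⁶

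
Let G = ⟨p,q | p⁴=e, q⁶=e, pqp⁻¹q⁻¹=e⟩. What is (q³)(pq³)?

Compute (q³) · (pq³) by multiplying left to right and reducing via the relations at each step:
  (q³) · p = pq³
  (pq³) · q³ = p

Answer: p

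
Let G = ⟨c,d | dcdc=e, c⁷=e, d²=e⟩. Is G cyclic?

Every cyclic group is abelian. But c·d = cd while d·c = c⁶d, so c·d ≠ d·c and G is not abelian. Hence G is not cyclic.

Answer: No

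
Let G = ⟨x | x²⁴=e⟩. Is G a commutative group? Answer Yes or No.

G has a single generator, so G is cyclic and hence abelian.

Answer: Yes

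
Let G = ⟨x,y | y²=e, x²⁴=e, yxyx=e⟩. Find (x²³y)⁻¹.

The order of (x²³y) is 2 (smallest k with (x²³y)ᵏ = e), so (x²³y)⁻¹ = (x²³y)¹ = x²³y.
Check: (x²³y) · (x²³y) → (x²³y) · x²³ = y;   y · y = e, giving e as required.

Answer: x²³y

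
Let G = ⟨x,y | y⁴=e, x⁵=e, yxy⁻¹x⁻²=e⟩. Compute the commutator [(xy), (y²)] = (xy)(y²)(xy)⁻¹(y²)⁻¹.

[(xy), (y²)] = (xy)·(y²)·(xy)⁻¹·(y²)⁻¹.
  (xy) · (y²) = xy³
  (xy³) · (x²y³) = x²y²
  (x²y²) · (y²) = x²

Answer: x²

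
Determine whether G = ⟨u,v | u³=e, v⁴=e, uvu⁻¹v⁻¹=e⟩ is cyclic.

|G| = 12. The element uv has order 12 (its powers give 12 distinct elements), so ⟨uv⟩ = G and G is cyclic.

Answer: Yes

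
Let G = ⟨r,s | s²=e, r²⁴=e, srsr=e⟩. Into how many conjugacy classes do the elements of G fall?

The conjugacy classes (representative and size) are:
  [e] (size 1), [r²³] (size 2), [r²] (size 2), [r³] (size 2), [r²⁰] (size 2), [r¹⁹] (size 2), [r⁶] (size 2), [r⁷] (size 2), [r⁸] (size 2), [r⁹] (size 2), [r¹⁴] (size 2), [r¹¹] (size 2), [r¹²] (size 1), [r⁴s] (size 12), [r⁵s] (size 12).
Class equation: 1 + 2 + 2 + 2 + 2 + 2 + 2 + 2 + 2 + 2 + 2 + 2 + 1 + 12 + 12 = 48 = |G|. So G has 15 conjugacy classes.

Answer: 15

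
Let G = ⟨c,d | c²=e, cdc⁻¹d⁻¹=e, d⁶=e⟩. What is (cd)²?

Compute successive powers of (cd), reducing at each step:
  (cd)²: (cd) · c = d;   d · d = d²

Answer: d²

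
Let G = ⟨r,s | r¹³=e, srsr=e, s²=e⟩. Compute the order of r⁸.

Compute successive powers until reaching e:
  (r⁸)¹ = r⁸, (r⁸)² = r³, (r⁸)³ = r¹¹, (r⁸)⁴ = r⁶, (r⁸)⁵ = r, (r⁸)⁶ = r⁹, (r⁸)⁷ = r⁴, (r⁸)⁸ = r¹², (r⁸)⁹ = r⁷, (r⁸)¹⁰ = r², (r⁸)¹¹ = r¹⁰, (r⁸)¹² = r⁵, (r⁸)¹³ = e.
The smallest positive k with (r⁸)ᵏ = e is 13.

Answer: 13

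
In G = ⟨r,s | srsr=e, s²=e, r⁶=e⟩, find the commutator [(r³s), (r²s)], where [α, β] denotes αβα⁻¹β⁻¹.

[(r³s), (r²s)] = (r³s)·(r²s)·(r³s)⁻¹·(r²s)⁻¹.
  (r³s) · (r²s) = r
  r · (r³s) = r⁴s
  (r⁴s) · (r²s) = r²

Answer: r²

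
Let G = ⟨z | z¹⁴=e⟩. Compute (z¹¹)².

Compute successive powers of (z¹¹), reducing at each step:
  (z¹¹)²: (z¹¹) · z¹¹ = z⁸

Answer: z⁸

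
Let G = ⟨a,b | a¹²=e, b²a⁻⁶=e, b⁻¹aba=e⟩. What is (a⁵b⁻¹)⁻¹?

The order of (a⁵b⁻¹) is 4 (smallest k with (a⁵b⁻¹)ᵏ = e), so (a⁵b⁻¹)⁻¹ = (a⁵b⁻¹)³ = a⁵b.
Check: (a⁵b⁻¹) · (a⁵b) → (a⁵b⁻¹) · a⁵ = b⁻¹;   (b⁻¹) · b = e, giving e as required.

Answer: a⁵b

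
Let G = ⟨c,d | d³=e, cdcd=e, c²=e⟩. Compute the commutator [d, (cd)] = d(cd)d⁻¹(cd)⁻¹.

[d, (cd)] = d·(cd)·d⁻¹·(cd)⁻¹.
  d · (cd) = c
  c · (d²) = cd²
  (cd²) · (cd) = d²

Answer: d²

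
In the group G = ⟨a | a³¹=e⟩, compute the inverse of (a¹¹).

The order of (a¹¹) is 31 (smallest k with (a¹¹)ᵏ = e), so (a¹¹)⁻¹ = (a¹¹)³⁰ = a²⁰.
Check: (a¹¹) · (a²⁰) → (a¹¹) · a²⁰ = e, giving e as required.

Answer: a²⁰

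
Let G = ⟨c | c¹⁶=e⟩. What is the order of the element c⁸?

Compute successive powers until reaching e:
  (c⁸)¹ = c⁸, (c⁸)² = e.
The smallest positive k with (c⁸)ᵏ = e is 2.

Answer: 2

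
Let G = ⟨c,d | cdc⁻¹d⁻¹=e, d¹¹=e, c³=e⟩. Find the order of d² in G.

Compute successive powers until reaching e:
  (d²)¹ = d², (d²)² = d⁴, (d²)³ = d⁶, (d²)⁴ = d⁸, (d²)⁵ = d¹⁰, (d²)⁶ = d, (d²)⁷ = d³, (d²)⁸ = d⁵, (d²)⁹ = d⁷, (d²)¹⁰ = d⁹, (d²)¹¹ = e.
The smallest positive k with (d²)ᵏ = e is 11.

Answer: 11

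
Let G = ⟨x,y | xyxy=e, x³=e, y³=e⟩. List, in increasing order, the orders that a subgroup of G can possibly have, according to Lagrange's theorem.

|G| = 12 = 2² · 3. By Lagrange's theorem the order of any subgroup divides 12; the divisors of 12 are 1, 2, 3, 4, 6, 12.

Answer: 1, 2, 3, 4, 6, 12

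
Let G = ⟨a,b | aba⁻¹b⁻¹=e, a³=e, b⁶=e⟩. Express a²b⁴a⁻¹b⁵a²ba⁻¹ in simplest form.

Multiply left to right, reducing at each step:
  (a²) · b⁴ = a²b⁴
  (a²b⁴) · a⁻¹ = ab⁴
  (ab⁴) · b⁵ = ab³
  (ab³) · a² = b³
  (b³) · b = b⁴
  (b⁴) · a⁻¹ = a²b⁴

Answer: a²b⁴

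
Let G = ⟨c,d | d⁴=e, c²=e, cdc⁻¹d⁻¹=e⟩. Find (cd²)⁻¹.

The order of (cd²) is 2 (smallest k with (cd²)ᵏ = e), so (cd²)⁻¹ = (cd²)¹ = cd².
Check: (cd²) · (cd²) → (cd²) · c = d²;   (d²) · d² = e, giving e as required.

Answer: cd²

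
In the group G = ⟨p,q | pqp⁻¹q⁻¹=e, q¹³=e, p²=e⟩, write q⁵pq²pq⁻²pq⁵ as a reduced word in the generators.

Multiply left to right, reducing at each step:
  (q⁵) · p = pq⁵
  (pq⁵) · q² = pq⁷
  (pq⁷) · p = q⁷
  (q⁷) · q⁻² = q⁵
  (q⁵) · p = pq⁵
  (pq⁵) · q⁵ = pq¹⁰

Answer: pq¹⁰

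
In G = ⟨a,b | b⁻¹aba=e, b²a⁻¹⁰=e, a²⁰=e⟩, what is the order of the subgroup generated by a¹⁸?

|⟨a¹⁸⟩| equals the order of a¹⁸. Compute successive powers until reaching e:
  (a¹⁸)¹ = a¹⁸, (a¹⁸)² = a¹⁶, (a¹⁸)³ = a¹⁴, (a¹⁸)⁴ = a¹², (a¹⁸)⁵ = a¹⁰, (a¹⁸)⁶ = a⁸, (a¹⁸)⁷ = a⁶, (a¹⁸)⁸ = a⁴, (a¹⁸)⁹ = a², (a¹⁸)¹⁰ = e.
The smallest positive k with (a¹⁸)ᵏ = e is 10, so |⟨a¹⁸⟩| = 10.

Answer: 10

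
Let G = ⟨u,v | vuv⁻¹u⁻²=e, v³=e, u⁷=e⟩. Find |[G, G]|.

G' = [G, G] is generated by all commutators. The generator-pair commutators are: [u, v] = u⁶.
The subgroup they normally generate is {e, u, u², u³, u⁴, u⁵, u⁶}, of order 7.
Check: |G/G'| = 21/7 = 3 is the order of the abelianisation.

Answer: 7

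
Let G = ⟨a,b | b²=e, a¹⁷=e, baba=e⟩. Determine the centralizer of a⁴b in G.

⟨a⁴b⟩ ⊆ C_G(a⁴b) since powers of a⁴b commute with a⁴b; so |C_G(a⁴b)| ≥ |⟨a⁴b⟩| = 2.
By orbit–stabilizer, |C_G(a⁴b)| = |G| / |conj. class of a⁴b| = 34 / 17 = 2.
The 2 elements commuting with a⁴b are {e, a⁴b}.

Answer: {e, a⁴b}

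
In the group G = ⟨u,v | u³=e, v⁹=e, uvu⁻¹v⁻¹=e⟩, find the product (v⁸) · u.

Compute (v⁸) · u by multiplying left to right and reducing via the relations at each step:
  (v⁸) · u = uv⁸

Answer: uv⁸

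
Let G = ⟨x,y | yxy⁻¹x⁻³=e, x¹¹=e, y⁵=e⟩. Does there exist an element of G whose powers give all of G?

Every cyclic group is abelian. But x·y = xy while y·x = x³y, so x·y ≠ y·x and G is not abelian. Hence G is not cyclic.

Answer: No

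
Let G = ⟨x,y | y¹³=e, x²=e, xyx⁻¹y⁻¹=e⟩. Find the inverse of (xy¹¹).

The order of (xy¹¹) is 26 (smallest k with (xy¹¹)ᵏ = e), so (xy¹¹)⁻¹ = (xy¹¹)²⁵ = xy².
Check: (xy¹¹) · (xy²) → (xy¹¹) · x = y¹¹;   (y¹¹) · y² = e, giving e as required.

Answer: xy²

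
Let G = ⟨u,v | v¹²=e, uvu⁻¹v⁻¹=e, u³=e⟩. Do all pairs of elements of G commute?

Each pair of generators commutes: u·v = uv = v·u. Since the generators pairwise commute, every element of G commutes with every other, so G is abelian.

Answer: Yes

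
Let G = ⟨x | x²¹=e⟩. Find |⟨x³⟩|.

|⟨x³⟩| equals the order of x³. Compute successive powers until reaching e:
  (x³)¹ = x³, (x³)² = x⁶, (x³)³ = x⁹, (x³)⁴ = x¹², (x³)⁵ = x¹⁵, (x³)⁶ = x¹⁸, (x³)⁷ = e.
The smallest positive k with (x³)ᵏ = e is 7, so |⟨x³⟩| = 7.

Answer: 7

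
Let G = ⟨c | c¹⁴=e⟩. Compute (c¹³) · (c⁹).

Compute (c¹³) · (c⁹) by multiplying left to right and reducing via the relations at each step:
  (c¹³) · c⁹ = c⁸

Answer: c⁸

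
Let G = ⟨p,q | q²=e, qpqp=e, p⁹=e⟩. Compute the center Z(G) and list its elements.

An element z ∈ Z(G) iff z commutes with every generator.
For example e is central: e·p = p = p·e; e·q = q = q·e.
Whereas p ∉ Z(G) since p·q = pq ≠ p⁸q = q·p.
Checking each of the 18 elements this way gives Z(G) = {e}, of order 1.

Answer: {e}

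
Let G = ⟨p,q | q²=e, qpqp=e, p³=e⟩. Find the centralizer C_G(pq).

⟨pq⟩ ⊆ C_G(pq) since powers of pq commute with pq; so |C_G(pq)| ≥ |⟨pq⟩| = 2.
By orbit–stabilizer, |C_G(pq)| = |G| / |conj. class of pq| = 6 / 3 = 2.
The 2 elements commuting with pq are {e, pq}.

Answer: {e, pq}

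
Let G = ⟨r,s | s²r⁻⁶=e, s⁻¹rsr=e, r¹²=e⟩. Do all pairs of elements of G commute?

r·s = rs but s·r = r⁵s⁻¹, so r·s ≠ s·r and G is not abelian.

Answer: No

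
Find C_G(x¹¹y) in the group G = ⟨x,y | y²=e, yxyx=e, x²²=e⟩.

⟨x¹¹y⟩ ⊆ C_G(x¹¹y) since powers of x¹¹y commute with x¹¹y; so |C_G(x¹¹y)| ≥ |⟨x¹¹y⟩| = 2.
By orbit–stabilizer, |C_G(x¹¹y)| = |G| / |conj. class of x¹¹y| = 44 / 11 = 4.
The 4 elements commuting with x¹¹y are {e, x¹¹, y, x¹¹y}.

Answer: {e, x¹¹, y, x¹¹y}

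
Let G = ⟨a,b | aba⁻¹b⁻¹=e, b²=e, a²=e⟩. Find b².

Compute successive powers of b, reducing at each step:
  b²: b · b = e

Answer: e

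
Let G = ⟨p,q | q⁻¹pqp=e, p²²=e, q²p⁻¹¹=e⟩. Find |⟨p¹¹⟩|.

|⟨p¹¹⟩| equals the order of p¹¹. Compute successive powers until reaching e:
  (p¹¹)¹ = p¹¹, (p¹¹)² = e.
The smallest positive k with (p¹¹)ᵏ = e is 2, so |⟨p¹¹⟩| = 2.

Answer: 2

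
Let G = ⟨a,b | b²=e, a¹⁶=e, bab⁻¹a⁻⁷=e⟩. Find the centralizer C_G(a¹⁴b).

⟨a¹⁴b⟩ ⊆ C_G(a¹⁴b) since powers of a¹⁴b commute with a¹⁴b; so |C_G(a¹⁴b)| ≥ |⟨a¹⁴b⟩| = 2.
By orbit–stabilizer, |C_G(a¹⁴b)| = |G| / |conj. class of a¹⁴b| = 32 / 8 = 4.
The 4 elements commuting with a¹⁴b are {e, a⁸, a⁶b, a¹⁴b}.

Answer: {e, a⁸, a⁶b, a¹⁴b}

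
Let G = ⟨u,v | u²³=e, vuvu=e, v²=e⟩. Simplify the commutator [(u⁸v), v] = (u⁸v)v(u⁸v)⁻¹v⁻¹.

[(u⁸v), v] = (u⁸v)·v·(u⁸v)⁻¹·v⁻¹.
  (u⁸v) · v = u⁸
  (u⁸) · (u⁸v) = u¹⁶v
  (u¹⁶v) · v = u¹⁶

Answer: u¹⁶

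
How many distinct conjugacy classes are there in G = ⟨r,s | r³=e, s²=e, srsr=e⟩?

The conjugacy classes (representative and size) are:
  [e] (size 1), [r] (size 2), [rs] (size 3).
Class equation: 1 + 2 + 3 = 6 = |G|. So G has 3 conjugacy classes.

Answer: 3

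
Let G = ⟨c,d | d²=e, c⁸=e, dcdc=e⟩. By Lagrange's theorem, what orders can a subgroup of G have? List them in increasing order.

|G| = 16 = 2⁴. By Lagrange's theorem the order of any subgroup divides 16; the divisors of 16 are 1, 2, 4, 8, 16.

Answer: 1, 2, 4, 8, 16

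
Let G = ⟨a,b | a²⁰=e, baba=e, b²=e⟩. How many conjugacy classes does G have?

The conjugacy classes (representative and size) are:
  [e] (size 1), [a] (size 2), [a¹⁸] (size 2), [a³] (size 2), [a⁴] (size 2), [a¹⁵] (size 2), [a¹⁴] (size 2), [a⁷] (size 2), [a¹²] (size 2), [a¹¹] (size 2), [a¹⁰] (size 1), [a¹⁸b] (size 10), [a⁵b] (size 10).
Class equation: 1 + 2 + 2 + 2 + 2 + 2 + 2 + 2 + 2 + 2 + 1 + 10 + 10 = 40 = |G|. So G has 13 conjugacy classes.

Answer: 13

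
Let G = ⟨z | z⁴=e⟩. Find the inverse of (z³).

The order of (z³) is 4 (smallest k with (z³)ᵏ = e), so (z³)⁻¹ = (z³)³ = z.
Check: (z³) · z → (z³) · z = e, giving e as required.

Answer: z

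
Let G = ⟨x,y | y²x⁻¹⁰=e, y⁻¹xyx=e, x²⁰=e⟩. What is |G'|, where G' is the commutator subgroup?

G' = [G, G] is generated by all commutators. The generator-pair commutators are: [x, y] = x².
The subgroup they normally generate is {e, x², x⁴, x⁶, x⁸, x¹⁰, x¹², x¹⁴, x¹⁶, x¹⁸}, of order 10.
Check: |G/G'| = 40/10 = 4 is the order of the abelianisation.

Answer: 10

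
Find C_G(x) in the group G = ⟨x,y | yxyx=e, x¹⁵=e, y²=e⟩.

⟨x⟩ ⊆ C_G(x) since powers of x commute with x; so |C_G(x)| ≥ |⟨x⟩| = 15.
By orbit–stabilizer, |C_G(x)| = |G| / |conj. class of x| = 30 / 2 = 15.
The 15 elements commuting with x are {e, x, x², x³, x⁴, x⁵, x⁶, x⁷, x⁸, x⁹, x¹⁰, x¹¹, x¹², x¹³, x¹⁴}.

Answer: {e, x, x², x³, x⁴, x⁵, x⁶, x⁷, x⁸, x⁹, x¹⁰, x¹¹, x¹², x¹³, x¹⁴}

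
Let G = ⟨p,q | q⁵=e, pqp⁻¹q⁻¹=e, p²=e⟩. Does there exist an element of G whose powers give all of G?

|G| = 10. The element pq has order 10 (its powers give 10 distinct elements), so ⟨pq⟩ = G and G is cyclic.

Answer: Yes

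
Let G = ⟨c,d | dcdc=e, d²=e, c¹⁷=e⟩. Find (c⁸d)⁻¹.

The order of (c⁸d) is 2 (smallest k with (c⁸d)ᵏ = e), so (c⁸d)⁻¹ = (c⁸d)¹ = c⁸d.
Check: (c⁸d) · (c⁸d) → (c⁸d) · c⁸ = d;   d · d = e, giving e as required.

Answer: c⁸d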